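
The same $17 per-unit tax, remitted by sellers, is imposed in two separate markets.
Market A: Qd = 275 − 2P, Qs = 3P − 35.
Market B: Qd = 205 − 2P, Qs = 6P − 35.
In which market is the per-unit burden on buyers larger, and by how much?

Market B, by $2.55.

Market A: pre-tax P* = $62, Q* = 151; post-tax Q = 130.6; per-unit burden on buyers = $10.2.
Market B: pre-tax P* = $30, Q* = 145; post-tax Q = 119.5; per-unit burden on buyers = $12.75.
Difference: $10.2 vs $12.75 → market B is larger by $2.55.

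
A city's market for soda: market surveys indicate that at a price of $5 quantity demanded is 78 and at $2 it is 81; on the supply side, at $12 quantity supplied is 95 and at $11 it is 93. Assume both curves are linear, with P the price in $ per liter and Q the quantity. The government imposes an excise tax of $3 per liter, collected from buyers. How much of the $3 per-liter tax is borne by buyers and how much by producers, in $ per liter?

Demand slope: (81 − 78)/(2 − 5) = -1, so Qd = 83 − P.
Supply slope: (93 − 95)/(11 − 12) = 2, so Qs = 2P + 71.
Without the tax, 83 − P = 2P + 71 gives 3P = 12, so P* = $4 and Q* = 79.
With the tax collected from buyers, demand (in seller-price terms) shifts: Qd = 83 − (P + 3).
Solving gives Q = 77 with buyers paying $6 and producers receiving $3 (the $3 wedge).
Burden on buyers: $2; on producers: $1. (They sum to $3.)

Buyers bear $2 per liter; producers bear $1 per liter.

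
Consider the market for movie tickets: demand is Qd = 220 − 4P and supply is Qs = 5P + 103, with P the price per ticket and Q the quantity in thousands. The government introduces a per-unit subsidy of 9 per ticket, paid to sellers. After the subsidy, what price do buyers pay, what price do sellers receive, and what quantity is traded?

Buyers pay 8; sellers receive 17; quantity = 188.

Without the subsidy, 220 − 4P = 5P + 103 gives 9P = 117, so P* = 13 and Q* = 168.
With a per-unit subsidy paid to sellers, each receives P + 9 per unit sold, so supply becomes Qs = 5(P + 9) + 103.
Solving gives Q = 188 with buyers paying 8 and sellers receiving 17 (the 9 wedge).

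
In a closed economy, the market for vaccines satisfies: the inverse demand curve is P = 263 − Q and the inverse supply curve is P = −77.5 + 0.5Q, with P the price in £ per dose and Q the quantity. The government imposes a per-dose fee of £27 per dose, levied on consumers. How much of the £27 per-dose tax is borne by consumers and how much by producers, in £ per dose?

Consumers bear £18 per dose; producers bear £9 per dose.

Inverting to Q(P) form: Qd = 263 − P; Qs = 2P + 155.
Without the tax, 263 − P = 2P + 155 gives 3P = 108, so P* = £36 and Q* = 227.
With the tax collected from consumers, demand (in seller-price terms) shifts: Qd = 263 − (P + 27).
New equilibrium: consumers pay £54, producers receive £27, Q = 209. (Wedge: Pb − Ps = 27.)
Burden on consumers: £18; on producers: £9. (They sum to £27.)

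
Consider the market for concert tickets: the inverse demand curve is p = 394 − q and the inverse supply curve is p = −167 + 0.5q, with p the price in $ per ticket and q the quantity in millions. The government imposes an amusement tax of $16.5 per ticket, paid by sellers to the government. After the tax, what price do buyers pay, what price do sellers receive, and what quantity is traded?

Buyers pay $31; sellers receive $14.5; quantity = 363.

Inverting to q(p) form: qd = 394 − p; qs = 2p + 334.
Before the tax: set 394 − p = 2p + 334 → p* = $20, q* = 374.
With the tax collected from sellers, supply shifts: qs = 2(p − 16.5) + 334.
New equilibrium: buyers pay $31, sellers receive $14.5, q = 363. (Wedge: pb − ps = 16.5.)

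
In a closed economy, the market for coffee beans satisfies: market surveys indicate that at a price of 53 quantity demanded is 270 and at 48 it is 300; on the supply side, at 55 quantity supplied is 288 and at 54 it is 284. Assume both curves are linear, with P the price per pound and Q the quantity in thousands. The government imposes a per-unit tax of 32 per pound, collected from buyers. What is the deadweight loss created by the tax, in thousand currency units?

Demand slope: (300 − 270)/(48 − 53) = -6, so Qd = 588 − 6P.
Supply slope: (284 − 288)/(54 − 55) = 4, so Qs = 4P + 68.
Without the tax, 588 − 6P = 4P + 68 gives 10P = 520, so P* = 52 and Q* = 276.
With the tax collected from buyers, demand (in seller-price terms) shifts: Qd = 588 − 6(P + 32).
Solving gives Q = 199.2 with buyers paying 64.8 and sellers receiving 32.8 (the 32 wedge).
Quantity falls by |ΔQ| = |276 − 199.2| = 76.8.
DWL = ½ · t · |ΔQ| = ½ · 32 · 76.8 = 1228.8.

Deadweight loss = 1228.8 thousand.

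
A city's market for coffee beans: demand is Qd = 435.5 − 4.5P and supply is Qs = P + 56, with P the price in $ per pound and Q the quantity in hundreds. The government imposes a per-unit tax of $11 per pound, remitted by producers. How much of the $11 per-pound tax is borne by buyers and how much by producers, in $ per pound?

Without the tax, 435.5 − 4.5P = P + 56 gives 5.5P = 379.5, so P* = $69 and Q* = 125.
With the tax collected from producers, supply shifts: Qs = (P − 11) + 56.
Solving gives Q = 116 with buyers paying $71 and producers receiving $60 (the $11 wedge).
Burden on buyers: $2; on producers: $9. (They sum to $11.)
The less price-elastic side of the market bears the larger share of a per-unit tax.

Buyers bear $2 per pound; producers bear $9 per pound.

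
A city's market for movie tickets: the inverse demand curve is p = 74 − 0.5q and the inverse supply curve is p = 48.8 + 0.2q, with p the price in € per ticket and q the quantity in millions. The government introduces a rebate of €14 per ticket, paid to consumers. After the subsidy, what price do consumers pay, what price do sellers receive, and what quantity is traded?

Consumers pay €46; sellers receive €60; quantity = 56.

Rewrite in direct form: qd = 148 − 2p and qs = 5p − 244.
Before the subsidy: set 148 − 2p = 5p − 244 → p* = €56, q* = 36.
With a per-unit subsidy paid to consumers, each effectively pays p − 14, so demand becomes qd = 148 − 2(p − 14).
New equilibrium: consumers pay €46, sellers receive €60, q = 56. (Wedge: pb − ps = −14.)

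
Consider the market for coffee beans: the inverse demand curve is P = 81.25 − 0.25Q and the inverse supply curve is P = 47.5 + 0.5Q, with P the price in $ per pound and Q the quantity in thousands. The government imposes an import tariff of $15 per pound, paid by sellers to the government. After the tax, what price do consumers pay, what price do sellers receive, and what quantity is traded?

Consumers pay $75; sellers receive $60; quantity = 25.

Inverting to Q(P) form: Qd = 325 − 4P; Qs = 2P − 95.
Before the tax: set 325 − 4P = 2P − 95 → P* = $70, Q* = 45.
With the tax collected from sellers, supply shifts: Qs = 2(P − 15) − 95.
New equilibrium: consumers pay $75, sellers receive $60, Q = 25. (Wedge: Pb − Ps = 15.)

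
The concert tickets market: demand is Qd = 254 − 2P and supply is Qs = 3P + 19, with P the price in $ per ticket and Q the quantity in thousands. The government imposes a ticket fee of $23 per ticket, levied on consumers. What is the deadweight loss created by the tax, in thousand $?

Deadweight loss = $317.4 thousand.

Before the tax: set 254 − 2P = 3P + 19 → P* = $47, Q* = 160.
With the tax collected from consumers, demand (in seller-price terms) shifts: Qd = 254 − 2(P + 23).
New equilibrium: consumers pay $60.8, suppliers receive $37.8, Q = 132.4. (Wedge: Pb − Ps = 23.)
Quantity falls by |ΔQ| = |160 − 132.4| = 27.6.
DWL = ½ · t · |ΔQ| = ½ · 23 · 27.6 = $317.4.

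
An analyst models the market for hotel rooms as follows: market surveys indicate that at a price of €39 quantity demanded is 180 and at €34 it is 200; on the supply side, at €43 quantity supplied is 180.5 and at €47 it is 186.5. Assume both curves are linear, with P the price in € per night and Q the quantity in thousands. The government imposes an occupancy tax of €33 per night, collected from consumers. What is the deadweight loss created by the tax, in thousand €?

Deadweight loss = €594 thousand.

Demand slope: (200 − 180)/(34 − 39) = -4, so Qd = 336 − 4P.
Supply slope: (186.5 − 180.5)/(47 − 43) = 1.5, so Qs = 1.5P + 116.
Before the tax: set 336 − 4P = 1.5P + 116 → P* = €40, Q* = 176.
With the tax collected from consumers, demand (in seller-price terms) shifts: Qd = 336 − 4(P + 33).
Solving gives Q = 140 with consumers paying €49 and producers receiving €16 (the €33 wedge).
Quantity falls by |ΔQ| = |176 − 140| = 36.
DWL = ½ · t · |ΔQ| = ½ · 33 · 36 = €594.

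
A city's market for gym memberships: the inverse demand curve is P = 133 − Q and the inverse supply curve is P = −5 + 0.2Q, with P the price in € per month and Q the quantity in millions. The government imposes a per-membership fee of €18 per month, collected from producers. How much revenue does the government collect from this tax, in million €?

Inverting to Q(P) form: Qd = 133 − P; Qs = 5P + 25.
Before the tax: set 133 − P = 5P + 25 → P* = €18, Q* = 115.
With the tax collected from producers, supply shifts: Qs = 5(P − 18) + 25.
Solving gives Q = 100 with consumers paying €33 and producers receiving €15 (the €18 wedge).
Revenue = t · Q = 18 · 100 = €1800.

Tax revenue = €1800 million.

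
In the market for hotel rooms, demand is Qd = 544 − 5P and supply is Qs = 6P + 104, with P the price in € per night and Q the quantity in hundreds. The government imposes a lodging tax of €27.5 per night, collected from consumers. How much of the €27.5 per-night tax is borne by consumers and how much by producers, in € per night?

Consumers bear €15 per night; producers bear €12.5 per night.

Before the tax: set 544 − 5P = 6P + 104 → P* = €40, Q* = 344.
With the tax collected from consumers, demand (in seller-price terms) shifts: Qd = 544 − 5(P + 27.5).
New equilibrium: consumers pay €55, producers receive €27.5, Q = 269. (Wedge: Pb − Ps = 27.5.)
Burden on consumers: €15; on producers: €12.5. (They sum to €27.5.)
The less price-elastic side of the market bears the larger share of a per-unit tax.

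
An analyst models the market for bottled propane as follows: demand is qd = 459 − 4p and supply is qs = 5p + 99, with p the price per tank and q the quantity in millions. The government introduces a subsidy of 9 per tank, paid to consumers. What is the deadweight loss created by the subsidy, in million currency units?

Before the subsidy: set 459 − 4p = 5p + 99 → p* = 40, q* = 299.
With a per-unit subsidy paid to consumers, each effectively pays p − 9, so demand becomes qd = 459 − 4(p − 9).
Solving gives q = 319 with consumers paying 35 and producers receiving 44 (the 9 wedge).
Quantity rises by |ΔQ| = |299 − 319| = 20.
DWL = ½ · t · |ΔQ| = ½ · 9 · 20 = 90.

Deadweight loss = 90 million.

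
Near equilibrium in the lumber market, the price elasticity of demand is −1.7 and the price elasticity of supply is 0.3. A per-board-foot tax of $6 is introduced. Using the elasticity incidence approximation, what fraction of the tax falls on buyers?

Incidence ratio: buyers' share ≈ εs / (εs + |εd|) = 0.3 / (0.3 + 1.7) = 0.15.
Supply is the less elastic side, so buyers bear the smaller share.

Buyers' share ≈ 0.15.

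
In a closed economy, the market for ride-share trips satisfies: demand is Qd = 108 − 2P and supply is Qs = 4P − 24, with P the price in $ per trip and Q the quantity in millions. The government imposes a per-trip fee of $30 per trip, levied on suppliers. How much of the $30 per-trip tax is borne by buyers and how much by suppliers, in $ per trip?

Without the tax, 108 − 2P = 4P − 24 gives 6P = 132, so P* = $22 and Q* = 64.
With the tax collected from suppliers, supply shifts: Qs = 4(P − 30) − 24.
New equilibrium: buyers pay $42, suppliers receive $12, Q = 24. (Wedge: Pb − Ps = 30.)
Burden on buyers: $20; on suppliers: $10. (They sum to $30.)

Buyers bear $20 per trip; suppliers bear $10 per trip.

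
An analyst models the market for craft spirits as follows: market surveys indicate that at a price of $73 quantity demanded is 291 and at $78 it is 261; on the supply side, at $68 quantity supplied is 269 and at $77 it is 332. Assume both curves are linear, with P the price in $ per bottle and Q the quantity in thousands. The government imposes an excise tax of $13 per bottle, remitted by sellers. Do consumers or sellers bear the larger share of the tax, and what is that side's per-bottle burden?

Consumers bear the larger share: $7 per bottle.

Demand slope: (261 − 291)/(78 − 73) = -6, so Qd = 729 − 6P.
Supply slope: (332 − 269)/(77 − 68) = 7, so Qs = 7P − 207.
Without the tax, 729 − 6P = 7P − 207 gives 13P = 936, so P* = $72 and Q* = 297.
With the tax collected from sellers, supply shifts: Qs = 7(P − 13) − 207.
Solving gives Q = 255 with consumers paying $79 and sellers receiving $66 (the $13 wedge).
Per-bottle burden: consumers $7, sellers $6.
Consumers take the larger share because demand is less price-elastic here (demand slope 6 vs supply slope 7).
The less price-elastic side of the market bears the larger share of a per-unit tax.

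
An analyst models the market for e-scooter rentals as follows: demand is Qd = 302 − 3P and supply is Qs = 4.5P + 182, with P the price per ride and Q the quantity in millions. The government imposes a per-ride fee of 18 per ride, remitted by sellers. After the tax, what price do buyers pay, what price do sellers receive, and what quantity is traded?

Buyers pay 26.8; sellers receive 8.8; quantity = 221.6.

Without the tax, 302 − 3P = 4.5P + 182 gives 7.5P = 120, so P* = 16 and Q* = 254.
With the tax collected from sellers, supply shifts: Qs = 4.5(P − 18) + 182.
Solving gives Q = 221.6 with buyers paying 26.8 and sellers receiving 8.8 (the 18 wedge).
The less price-elastic side of the market bears the larger share of a per-unit tax.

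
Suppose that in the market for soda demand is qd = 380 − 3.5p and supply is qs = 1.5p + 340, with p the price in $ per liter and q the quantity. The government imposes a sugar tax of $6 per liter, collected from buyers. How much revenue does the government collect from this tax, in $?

Tax revenue = $2074.2.

Before the tax: set 380 − 3.5p = 1.5p + 340 → p* = $8, q* = 352.
With the tax collected from buyers, demand (in seller-price terms) shifts: qd = 380 − 3.5(p + 6).
New equilibrium: buyers pay $9.8, suppliers receive $3.8, q = 345.7. (Wedge: pb − ps = 6.)
Revenue = t · Q = 6 · 345.7 = $2074.2.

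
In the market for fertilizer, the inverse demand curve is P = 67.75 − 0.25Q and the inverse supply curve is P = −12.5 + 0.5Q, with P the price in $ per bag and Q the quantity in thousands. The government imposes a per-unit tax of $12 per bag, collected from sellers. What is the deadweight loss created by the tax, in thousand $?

Deadweight loss = $96 thousand.

Inverting to Q(P) form: Qd = 271 − 4P; Qs = 2P + 25.
Before the tax: set 271 − 4P = 2P + 25 → P* = $41, Q* = 107.
With the tax collected from sellers, supply shifts: Qs = 2(P − 12) + 25.
Solving gives Q = 91 with buyers paying $45 and sellers receiving $33 (the $12 wedge).
Quantity falls by |ΔQ| = |107 − 91| = 16.
DWL = ½ · t · |ΔQ| = ½ · 12 · 16 = $96.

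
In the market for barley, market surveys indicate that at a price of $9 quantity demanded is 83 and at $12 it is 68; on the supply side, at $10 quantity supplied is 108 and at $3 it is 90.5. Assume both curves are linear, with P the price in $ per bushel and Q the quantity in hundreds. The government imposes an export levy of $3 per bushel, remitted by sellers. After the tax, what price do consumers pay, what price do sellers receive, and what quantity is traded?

Consumers pay $7; sellers receive $4; quantity = 93.

Demand slope: (68 − 83)/(12 − 9) = -5, so Qd = 128 − 5P.
Supply slope: (90.5 − 108)/(3 − 10) = 2.5, so Qs = 2.5P + 83.
Before the tax: set 128 − 5P = 2.5P + 83 → P* = $6, Q* = 98.
With the tax collected from sellers, supply shifts: Qs = 2.5(P − 3) + 83.
Solving gives Q = 93 with consumers paying $7 and sellers receiving $4 (the $3 wedge).
The less price-elastic side of the market bears the larger share of a per-unit tax.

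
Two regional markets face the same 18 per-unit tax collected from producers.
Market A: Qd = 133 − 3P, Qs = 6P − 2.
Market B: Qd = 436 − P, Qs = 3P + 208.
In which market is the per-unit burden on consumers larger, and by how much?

Market A: pre-tax P* = 15, Q* = 88; post-tax Q = 52; per-unit burden on consumers = 12.
Market B: pre-tax P* = 57, Q* = 379; post-tax Q = 365.5; per-unit burden on consumers = 13.5.
Difference: 12 vs 13.5 → market B is larger by 1.5.

Market B, by 1.5.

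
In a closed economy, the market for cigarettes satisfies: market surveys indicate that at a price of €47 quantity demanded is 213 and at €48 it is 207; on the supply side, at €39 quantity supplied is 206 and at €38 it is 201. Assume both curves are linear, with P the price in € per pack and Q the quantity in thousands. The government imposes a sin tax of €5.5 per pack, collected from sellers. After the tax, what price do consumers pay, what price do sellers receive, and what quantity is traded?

Consumers pay €46.5; sellers receive €41; quantity = 216.

Demand slope: (207 − 213)/(48 − 47) = -6, so Qd = 495 − 6P.
Supply slope: (201 − 206)/(38 − 39) = 5, so Qs = 5P + 11.
Before the tax: set 495 − 6P = 5P + 11 → P* = €44, Q* = 231.
With the tax collected from sellers, supply shifts: Qs = 5(P − 5.5) + 11.
New equilibrium: consumers pay €46.5, sellers receive €41, Q = 216. (Wedge: Pb − Ps = 5.5.)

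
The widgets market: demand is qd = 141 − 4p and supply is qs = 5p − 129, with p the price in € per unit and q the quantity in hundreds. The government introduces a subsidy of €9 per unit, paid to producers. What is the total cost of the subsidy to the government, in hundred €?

Government outlay = €369 hundred.

Without the subsidy, 141 − 4p = 5p − 129 gives 9p = 270, so p* = €30 and q* = 21.
With a per-unit subsidy paid to producers, each receives p + 9 per unit sold, so supply becomes qs = 5(p + 9) − 129.
Solving gives q = 41 with buyers paying €25 and producers receiving €34 (the €9 wedge).
Outlay = t · Q = 9 · 41 = €369.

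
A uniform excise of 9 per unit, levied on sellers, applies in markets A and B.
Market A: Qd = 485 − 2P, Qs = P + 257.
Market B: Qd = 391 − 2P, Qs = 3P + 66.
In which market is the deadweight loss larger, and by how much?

Market A: pre-tax P* = 76, Q* = 333; post-tax Q = 327; deadweight loss = 27.
Market B: pre-tax P* = 65, Q* = 261; post-tax Q = 250.2; deadweight loss = 48.6.
Difference: 27 vs 48.6 → market B is larger by 21.6.

Market B, by 21.6.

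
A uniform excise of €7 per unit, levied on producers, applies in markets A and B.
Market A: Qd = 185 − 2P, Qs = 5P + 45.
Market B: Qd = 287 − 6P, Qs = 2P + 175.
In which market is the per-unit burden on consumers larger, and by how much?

Market A: pre-tax P* = €20, Q* = 145; post-tax Q = 135; per-unit burden on consumers = €5.
Market B: pre-tax P* = €14, Q* = 203; post-tax Q = 192.5; per-unit burden on consumers = €1.75.
Difference: €5 vs €1.75 → market A is larger by €3.25.

Market A, by €3.25.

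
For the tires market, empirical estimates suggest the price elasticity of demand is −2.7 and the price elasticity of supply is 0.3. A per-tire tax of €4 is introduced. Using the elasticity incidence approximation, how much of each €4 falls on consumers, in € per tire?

Incidence ratio: consumers' share ≈ εs / (εs + |εd|) = 0.3 / (0.3 + 2.7) = 0.1.
So consumers bear ≈ 0.1 × €4 = €0.4; suppliers bear €3.6.

Consumers bear ≈ €0.4 per tire.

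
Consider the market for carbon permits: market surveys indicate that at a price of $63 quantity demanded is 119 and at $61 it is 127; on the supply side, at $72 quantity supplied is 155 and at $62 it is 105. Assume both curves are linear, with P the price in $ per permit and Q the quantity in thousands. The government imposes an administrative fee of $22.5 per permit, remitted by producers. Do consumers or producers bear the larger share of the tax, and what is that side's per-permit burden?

Consumers bear the larger share: $12.5 per permit.

Demand slope: (127 − 119)/(61 − 63) = -4, so Qd = 371 − 4P.
Supply slope: (105 − 155)/(62 − 72) = 5, so Qs = 5P − 205.
Without the tax, 371 − 4P = 5P − 205 gives 9P = 576, so P* = $64 and Q* = 115.
With the tax collected from producers, supply shifts: Qs = 5(P − 22.5) − 205.
Solving gives Q = 65 with consumers paying $76.5 and producers receiving $54 (the $22.5 wedge).
Per-permit burden: consumers $12.5, producers $10.
Consumers take the larger share because demand is less price-elastic here (demand slope 4 vs supply slope 5).
The less price-elastic side of the market bears the larger share of a per-unit tax.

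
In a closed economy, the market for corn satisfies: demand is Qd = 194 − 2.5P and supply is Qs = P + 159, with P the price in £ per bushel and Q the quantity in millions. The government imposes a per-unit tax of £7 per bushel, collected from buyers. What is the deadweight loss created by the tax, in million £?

Before the tax: set 194 − 2.5P = P + 159 → P* = £10, Q* = 169.
With the tax collected from buyers, demand (in seller-price terms) shifts: Qd = 194 − 2.5(P + 7).
New equilibrium: buyers pay £12, sellers receive £5, Q = 164. (Wedge: Pb − Ps = 7.)
Quantity falls by |ΔQ| = |169 − 164| = 5.
DWL = ½ · t · |ΔQ| = ½ · 7 · 5 = £17.5.

Deadweight loss = £17.5 million.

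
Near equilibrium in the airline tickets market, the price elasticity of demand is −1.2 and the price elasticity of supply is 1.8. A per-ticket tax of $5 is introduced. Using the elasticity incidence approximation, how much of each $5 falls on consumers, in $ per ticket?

Incidence ratio: consumers' share ≈ εs / (εs + |εd|) = 1.8 / (1.8 + 1.2) = 0.6.
So consumers bear ≈ 0.6 × $5 = $3; sellers bear $2.

Consumers bear ≈ $3 per ticket.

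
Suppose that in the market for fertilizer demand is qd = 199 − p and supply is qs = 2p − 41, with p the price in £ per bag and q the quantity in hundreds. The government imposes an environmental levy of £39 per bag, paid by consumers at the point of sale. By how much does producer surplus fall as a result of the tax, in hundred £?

Producer surplus falls by £1378 hundred.

Before the tax: set 199 − p = 2p − 41 → p* = £80, q* = 119.
With the tax collected from consumers, demand (in seller-price terms) shifts: qd = 199 − (p + 39).
New equilibrium: consumers pay £106, sellers receive £67, q = 93. (Wedge: pb − ps = 39.)
ΔPS is the trapezoid between Q = 93 and Q = 119 of height £13: ½ · (119 + 93) · 13 = £1378.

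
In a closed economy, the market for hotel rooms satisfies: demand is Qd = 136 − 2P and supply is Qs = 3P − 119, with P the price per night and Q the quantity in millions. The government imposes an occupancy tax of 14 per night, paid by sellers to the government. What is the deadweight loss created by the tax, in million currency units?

Deadweight loss = 117.6 million.

Without the tax, 136 − 2P = 3P − 119 gives 5P = 255, so P* = 51 and Q* = 34.
With the tax collected from sellers, supply shifts: Qs = 3(P − 14) − 119.
Solving gives Q = 17.2 with buyers paying 59.4 and sellers receiving 45.4 (the 14 wedge).
Quantity falls by |ΔQ| = |34 − 17.2| = 16.8.
DWL = ½ · t · |ΔQ| = ½ · 14 · 16.8 = 117.6.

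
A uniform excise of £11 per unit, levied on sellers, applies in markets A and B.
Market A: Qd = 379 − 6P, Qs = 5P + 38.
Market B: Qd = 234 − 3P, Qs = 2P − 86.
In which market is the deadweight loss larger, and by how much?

Market A: pre-tax P* = £31, Q* = 193; post-tax Q = 163; deadweight loss = £165.
Market B: pre-tax P* = £64, Q* = 42; post-tax Q = 28.8; deadweight loss = £72.6.
Difference: £165 vs £72.6 → market A is larger by £92.4.

Market A, by £92.4.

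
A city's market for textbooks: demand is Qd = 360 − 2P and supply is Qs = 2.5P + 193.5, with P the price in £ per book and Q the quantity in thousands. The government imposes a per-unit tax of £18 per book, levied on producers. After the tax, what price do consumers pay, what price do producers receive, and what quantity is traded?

Consumers pay £47; producers receive £29; quantity = 266.

Before the tax: set 360 − 2P = 2.5P + 193.5 → P* = £37, Q* = 286.
With the tax collected from producers, supply shifts: Qs = 2.5(P − 18) + 193.5.
New equilibrium: consumers pay £47, producers receive £29, Q = 266. (Wedge: Pb − Ps = 18.)
The less price-elastic side of the market bears the larger share of a per-unit tax.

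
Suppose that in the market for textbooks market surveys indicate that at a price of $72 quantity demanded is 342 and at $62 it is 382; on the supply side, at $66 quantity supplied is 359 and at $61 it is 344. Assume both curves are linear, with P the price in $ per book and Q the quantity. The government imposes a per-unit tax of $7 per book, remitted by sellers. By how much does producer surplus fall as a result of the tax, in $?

Producer surplus falls by $1424.

Demand slope: (382 − 342)/(62 − 72) = -4, so Qd = 630 − 4P.
Supply slope: (344 − 359)/(61 − 66) = 3, so Qs = 3P + 161.
Without the tax, 630 − 4P = 3P + 161 gives 7P = 469, so P* = $67 and Q* = 362.
With the tax collected from sellers, supply shifts: Qs = 3(P − 7) + 161.
Solving gives Q = 350 with buyers paying $70 and sellers receiving $63 (the $7 wedge).
ΔPS is the trapezoid between Q = 350 and Q = 362 of height $4: ½ · (362 + 350) · 4 = $1424.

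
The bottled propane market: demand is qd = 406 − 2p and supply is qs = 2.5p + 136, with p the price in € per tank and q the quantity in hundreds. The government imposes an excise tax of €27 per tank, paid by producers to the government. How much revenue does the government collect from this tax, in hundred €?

Tax revenue = €6912 hundred.

Before the tax: set 406 − 2p = 2.5p + 136 → p* = €60, q* = 286.
With the tax collected from producers, supply shifts: qs = 2.5(p − 27) + 136.
New equilibrium: buyers pay €75, producers receive €48, q = 256. (Wedge: pb − ps = 27.)
Revenue = t · Q = 27 · 256 = €6912.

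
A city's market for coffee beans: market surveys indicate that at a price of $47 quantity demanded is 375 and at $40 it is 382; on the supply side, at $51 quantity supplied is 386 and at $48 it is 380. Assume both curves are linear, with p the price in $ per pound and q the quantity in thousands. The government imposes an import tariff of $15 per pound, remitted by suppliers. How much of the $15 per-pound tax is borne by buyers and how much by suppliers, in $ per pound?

Demand slope: (382 − 375)/(40 − 47) = -1, so qd = 422 − p.
Supply slope: (380 − 386)/(48 − 51) = 2, so qs = 2p + 284.
Without the tax, 422 − p = 2p + 284 gives 3p = 138, so p* = $46 and q* = 376.
With the tax collected from suppliers, supply shifts: qs = 2(p − 15) + 284.
Solving gives q = 366 with buyers paying $56 and suppliers receiving $41 (the $15 wedge).
Burden on buyers: $10; on suppliers: $5. (They sum to $15.)

Buyers bear $10 per pound; suppliers bear $5 per pound.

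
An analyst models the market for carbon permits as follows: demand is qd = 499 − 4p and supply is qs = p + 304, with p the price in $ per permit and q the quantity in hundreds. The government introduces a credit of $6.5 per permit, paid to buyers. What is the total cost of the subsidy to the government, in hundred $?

Before the subsidy: set 499 − 4p = p + 304 → p* = $39, q* = 343.
With a per-unit subsidy paid to buyers, each effectively pays p − 6.5, so demand becomes qd = 499 − 4(p − 6.5).
New equilibrium: buyers pay $37.7, sellers receive $44.2, q = 348.2. (Wedge: pb − ps = −6.5.)
Outlay = t · Q = 6.5 · 348.2 = $2263.3.

Government outlay = $2263.3 hundred.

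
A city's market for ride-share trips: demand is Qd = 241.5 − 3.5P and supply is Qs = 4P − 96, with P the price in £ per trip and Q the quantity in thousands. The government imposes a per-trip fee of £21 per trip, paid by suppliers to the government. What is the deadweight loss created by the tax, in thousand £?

Deadweight loss = £411.6 thousand.

Without the tax, 241.5 − 3.5P = 4P − 96 gives 7.5P = 337.5, so P* = £45 and Q* = 84.
With the tax collected from suppliers, supply shifts: Qs = 4(P − 21) − 96.
Solving gives Q = 44.8 with consumers paying £56.2 and suppliers receiving £35.2 (the £21 wedge).
Quantity falls by |ΔQ| = |84 − 44.8| = 39.2.
DWL = ½ · t · |ΔQ| = ½ · 21 · 39.2 = £411.6.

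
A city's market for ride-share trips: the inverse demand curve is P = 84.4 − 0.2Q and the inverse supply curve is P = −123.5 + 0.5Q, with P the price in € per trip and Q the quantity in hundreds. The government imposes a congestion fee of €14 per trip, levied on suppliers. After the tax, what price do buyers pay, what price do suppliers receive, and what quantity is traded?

Rewrite in direct form: Qd = 422 − 5P and Qs = 2P + 247.
Without the tax, 422 − 5P = 2P + 247 gives 7P = 175, so P* = €25 and Q* = 297.
With the tax collected from suppliers, supply shifts: Qs = 2(P − 14) + 247.
New equilibrium: buyers pay €29, suppliers receive €15, Q = 277. (Wedge: Pb − Ps = 14.)
The less price-elastic side of the market bears the larger share of a per-unit tax.

Buyers pay €29; suppliers receive €15; quantity = 277.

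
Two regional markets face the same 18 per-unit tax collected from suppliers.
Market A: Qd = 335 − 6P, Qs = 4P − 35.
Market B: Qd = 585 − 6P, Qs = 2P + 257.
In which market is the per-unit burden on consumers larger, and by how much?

Market A, by 2.7.

Market A: pre-tax P* = 37, Q* = 113; post-tax Q = 69.8; per-unit burden on consumers = 7.2.
Market B: pre-tax P* = 41, Q* = 339; post-tax Q = 312; per-unit burden on consumers = 4.5.
Difference: 7.2 vs 4.5 → market A is larger by 2.7.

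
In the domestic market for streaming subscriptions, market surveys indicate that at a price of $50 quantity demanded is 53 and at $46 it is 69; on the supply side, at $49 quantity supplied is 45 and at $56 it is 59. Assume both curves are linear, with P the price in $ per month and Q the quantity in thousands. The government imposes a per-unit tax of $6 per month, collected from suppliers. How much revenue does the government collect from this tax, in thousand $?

Tax revenue = $246 thousand.

Demand slope: (69 − 53)/(46 − 50) = -4, so Qd = 253 − 4P.
Supply slope: (59 − 45)/(56 − 49) = 2, so Qs = 2P − 53.
Without the tax, 253 − 4P = 2P − 53 gives 6P = 306, so P* = $51 and Q* = 49.
With the tax collected from suppliers, supply shifts: Qs = 2(P − 6) − 53.
Solving gives Q = 41 with consumers paying $53 and suppliers receiving $47 (the $6 wedge).
Revenue = t · Q = 6 · 41 = $246.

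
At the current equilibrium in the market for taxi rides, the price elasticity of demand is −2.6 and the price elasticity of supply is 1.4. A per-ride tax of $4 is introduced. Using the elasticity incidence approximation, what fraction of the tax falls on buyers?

Buyers' share ≈ 0.35.

Incidence ratio: buyers' share ≈ εs / (εs + |εd|) = 1.4 / (1.4 + 2.6) = 0.35.
Supply is the less elastic side, so buyers bear the smaller share.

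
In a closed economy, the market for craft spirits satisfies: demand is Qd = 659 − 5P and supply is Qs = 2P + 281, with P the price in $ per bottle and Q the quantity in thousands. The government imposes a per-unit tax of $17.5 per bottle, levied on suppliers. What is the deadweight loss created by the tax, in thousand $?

Before the tax: set 659 − 5P = 2P + 281 → P* = $54, Q* = 389.
With the tax collected from suppliers, supply shifts: Qs = 2(P − 17.5) + 281.
Solving gives Q = 364 with consumers paying $59 and suppliers receiving $41.5 (the $17.5 wedge).
Quantity falls by |ΔQ| = |389 − 364| = 25.
DWL = ½ · t · |ΔQ| = ½ · 17.5 · 25 = $218.75.

Deadweight loss = $218.75 thousand.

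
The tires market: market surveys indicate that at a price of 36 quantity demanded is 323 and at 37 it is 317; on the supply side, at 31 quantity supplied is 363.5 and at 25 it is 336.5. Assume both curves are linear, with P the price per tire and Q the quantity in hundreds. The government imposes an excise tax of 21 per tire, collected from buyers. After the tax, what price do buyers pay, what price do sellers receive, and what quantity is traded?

Buyers pay 39; sellers receive 18; quantity = 305.

Demand slope: (317 − 323)/(37 − 36) = -6, so Qd = 539 − 6P.
Supply slope: (336.5 − 363.5)/(25 − 31) = 4.5, so Qs = 4.5P + 224.
Without the tax, 539 − 6P = 4.5P + 224 gives 10.5P = 315, so P* = 30 and Q* = 359.
With the tax collected from buyers, demand (in seller-price terms) shifts: Qd = 539 − 6(P + 21).
Solving gives Q = 305 with buyers paying 39 and sellers receiving 18 (the 21 wedge).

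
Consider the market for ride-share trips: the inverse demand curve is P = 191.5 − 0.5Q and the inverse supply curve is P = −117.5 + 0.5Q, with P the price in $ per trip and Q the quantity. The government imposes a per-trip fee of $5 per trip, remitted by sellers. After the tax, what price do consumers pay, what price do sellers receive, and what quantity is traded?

Rewrite in direct form: Qd = 383 − 2P and Qs = 2P + 235.
Without the tax, 383 − 2P = 2P + 235 gives 4P = 148, so P* = $37 and Q* = 309.
With the tax collected from sellers, supply shifts: Qs = 2(P − 5) + 235.
New equilibrium: consumers pay $39.5, sellers receive $34.5, Q = 304. (Wedge: Pb − Ps = 5.)

Consumers pay $39.5; sellers receive $34.5; quantity = 304.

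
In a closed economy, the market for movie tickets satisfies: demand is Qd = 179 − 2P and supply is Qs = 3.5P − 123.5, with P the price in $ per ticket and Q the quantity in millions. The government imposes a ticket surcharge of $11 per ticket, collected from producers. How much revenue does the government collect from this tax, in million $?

Before the tax: set 179 − 2P = 3.5P − 123.5 → P* = $55, Q* = 69.
With the tax collected from producers, supply shifts: Qs = 3.5(P − 11) − 123.5.
Solving gives Q = 55 with buyers paying $62 and producers receiving $51 (the $11 wedge).
Revenue = t · Q = 11 · 55 = $605.

Tax revenue = $605 million.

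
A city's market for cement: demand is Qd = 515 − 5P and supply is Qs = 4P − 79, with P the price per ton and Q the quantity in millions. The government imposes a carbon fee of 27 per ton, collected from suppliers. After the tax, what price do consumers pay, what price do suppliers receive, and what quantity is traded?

Before the tax: set 515 − 5P = 4P − 79 → P* = 66, Q* = 185.
With the tax collected from suppliers, supply shifts: Qs = 4(P − 27) − 79.
New equilibrium: consumers pay 78, suppliers receive 51, Q = 125. (Wedge: Pb − Ps = 27.)

Consumers pay 78; suppliers receive 51; quantity = 125.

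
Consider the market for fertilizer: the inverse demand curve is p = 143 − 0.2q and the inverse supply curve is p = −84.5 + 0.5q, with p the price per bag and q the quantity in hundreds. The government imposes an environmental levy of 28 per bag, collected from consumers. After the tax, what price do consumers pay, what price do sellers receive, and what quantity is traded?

Consumers pay 86; sellers receive 58; quantity = 285.

Inverting to q(p) form: qd = 715 − 5p; qs = 2p + 169.
Without the tax, 715 − 5p = 2p + 169 gives 7p = 546, so p* = 78 and q* = 325.
With the tax collected from consumers, demand (in seller-price terms) shifts: qd = 715 − 5(p + 28).
New equilibrium: consumers pay 86, sellers receive 58, q = 285. (Wedge: pb − ps = 28.)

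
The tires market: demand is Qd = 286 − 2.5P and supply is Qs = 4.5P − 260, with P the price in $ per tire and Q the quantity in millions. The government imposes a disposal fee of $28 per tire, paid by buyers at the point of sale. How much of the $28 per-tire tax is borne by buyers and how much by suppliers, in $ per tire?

Buyers bear $18 per tire; suppliers bear $10 per tire.

Without the tax, 286 − 2.5P = 4.5P − 260 gives 7P = 546, so P* = $78 and Q* = 91.
With the tax collected from buyers, demand (in seller-price terms) shifts: Qd = 286 − 2.5(P + 28).
New equilibrium: buyers pay $96, suppliers receive $68, Q = 46. (Wedge: Pb − Ps = 28.)
Burden on buyers: $18; on suppliers: $10. (They sum to $28.)
The less price-elastic side of the market bears the larger share of a per-unit tax.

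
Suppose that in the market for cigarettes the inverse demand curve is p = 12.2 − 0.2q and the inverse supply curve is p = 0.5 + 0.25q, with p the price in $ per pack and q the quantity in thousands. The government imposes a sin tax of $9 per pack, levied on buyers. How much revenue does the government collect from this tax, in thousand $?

Inverting to q(p) form: qd = 61 − 5p; qs = 4p − 2.
Without the tax, 61 − 5p = 4p − 2 gives 9p = 63, so p* = $7 and q* = 26.
With the tax collected from buyers, demand (in seller-price terms) shifts: qd = 61 − 5(p + 9).
Solving gives q = 6 with buyers paying $11 and suppliers receiving $2 (the $9 wedge).
Revenue = t · Q = 9 · 6 = $54.

Tax revenue = $54 thousand.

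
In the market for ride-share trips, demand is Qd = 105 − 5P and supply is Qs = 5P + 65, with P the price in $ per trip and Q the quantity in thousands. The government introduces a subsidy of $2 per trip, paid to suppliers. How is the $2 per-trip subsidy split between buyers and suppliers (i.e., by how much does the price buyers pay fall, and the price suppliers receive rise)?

Before the subsidy: set 105 − 5P = 5P + 65 → P* = $4, Q* = 85.
With a per-unit subsidy paid to suppliers, each receives P + 2 per unit sold, so supply becomes Qs = 5(P + 2) + 65.
New equilibrium: buyers pay $3, suppliers receive $5, Q = 90. (Wedge: Pb − Ps = −2.)
Gain to buyers: $1; to suppliers: $1. (They sum to $2.)

Buyers gain $1 per trip; suppliers gain $1 per trip.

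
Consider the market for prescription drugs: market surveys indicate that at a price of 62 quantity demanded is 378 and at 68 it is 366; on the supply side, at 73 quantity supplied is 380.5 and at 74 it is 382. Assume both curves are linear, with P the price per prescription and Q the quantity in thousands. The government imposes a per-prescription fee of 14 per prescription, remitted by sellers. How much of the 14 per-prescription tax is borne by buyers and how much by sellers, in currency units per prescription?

Buyers bear 6 per prescription; sellers bear 8 per prescription.

Demand slope: (366 − 378)/(68 − 62) = -2, so Qd = 502 − 2P.
Supply slope: (382 − 380.5)/(74 − 73) = 1.5, so Qs = 1.5P + 271.
Before the tax: set 502 − 2P = 1.5P + 271 → P* = 66, Q* = 370.
With the tax collected from sellers, supply shifts: Qs = 1.5(P − 14) + 271.
Solving gives Q = 358 with buyers paying 72 and sellers receiving 58 (the 14 wedge).
Burden on buyers: 6; on sellers: 8. (They sum to 14.)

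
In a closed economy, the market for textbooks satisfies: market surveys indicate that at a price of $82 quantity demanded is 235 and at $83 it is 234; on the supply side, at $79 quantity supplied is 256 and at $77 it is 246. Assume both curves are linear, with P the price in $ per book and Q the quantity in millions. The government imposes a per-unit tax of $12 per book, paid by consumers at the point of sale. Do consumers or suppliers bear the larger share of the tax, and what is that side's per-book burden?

Demand slope: (234 − 235)/(83 − 82) = -1, so Qd = 317 − P.
Supply slope: (246 − 256)/(77 − 79) = 5, so Qs = 5P − 139.
Without the tax, 317 − P = 5P − 139 gives 6P = 456, so P* = $76 and Q* = 241.
With the tax collected from consumers, demand (in seller-price terms) shifts: Qd = 317 − (P + 12).
Solving gives Q = 231 with consumers paying $86 and suppliers receiving $74 (the $12 wedge).
Per-book burden: consumers $10, suppliers $2.
Consumers take the larger share because demand is less price-elastic here (demand slope 1 vs supply slope 5).
The less price-elastic side of the market bears the larger share of a per-unit tax.

Consumers bear the larger share: $10 per book.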